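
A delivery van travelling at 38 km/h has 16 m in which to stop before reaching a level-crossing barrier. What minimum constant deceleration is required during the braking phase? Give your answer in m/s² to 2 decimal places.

38 km/h ÷ 3.6 = 10.5556 m/s.
v² = 2a·d ⇒ a = v²/(2d) = 10.5556² / (2 × 16.000) = 111.421 / 32.000 = 3.4819 m/s².

Required deceleration ≈ 3.48 m/s²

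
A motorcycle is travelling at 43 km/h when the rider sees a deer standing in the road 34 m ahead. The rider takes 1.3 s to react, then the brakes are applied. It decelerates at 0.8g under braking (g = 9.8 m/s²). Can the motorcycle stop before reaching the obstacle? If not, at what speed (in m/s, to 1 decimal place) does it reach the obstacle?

43 km/h ÷ 3.6 = 11.9444 m/s.
a = 0.8 × 9.8 = 7.840 m/s².
Reaction distance = 11.9444 × 1.3 = 15.528 m.
Braking distance = v²/(2a) = 142.669 / 15.680 = 9.099 m.
Total stopping distance = 15.528 + 9.099 = 24.627 m, vs 34 m available — it stops with 34 − 24.627 = 9.373 m to spare.

Yes — it stops about 9.4 m short of the obstacle, so it never reaches it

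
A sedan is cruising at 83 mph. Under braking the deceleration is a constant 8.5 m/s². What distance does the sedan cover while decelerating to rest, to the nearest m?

83 mph × 0.44704 = 37.1043 m/s.
Braking distance = v²/(2a) = 37.1043² / (2 × 8.500) = 1376.729 / 17.000 = 80.984 m.

Braking distance ≈ 81 m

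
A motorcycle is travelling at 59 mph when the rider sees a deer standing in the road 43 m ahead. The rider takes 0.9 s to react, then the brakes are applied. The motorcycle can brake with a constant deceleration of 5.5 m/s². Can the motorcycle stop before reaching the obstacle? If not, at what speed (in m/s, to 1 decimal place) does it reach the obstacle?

59 mph × 0.44704 = 26.3754 m/s.
Reaction distance = 26.3754 × 0.9 = 23.738 m.
Braking distance needed to stop: v²/(2a) = 695.662 / 11.000 = 63.242 m, so total needed = 23.738 + 63.242 = 86.980 m > 43 m — it cannot stop.
Distance remaining when braking begins: 43 − 23.738 = 19.262 m.
v² = v₀² − 2a·d = 695.662 − 2 × 5.500 × 19.262 = 483.780 m²/s².
v = √483.780 = 21.995 m/s.

No — it strikes the obstacle at 22.0 m/s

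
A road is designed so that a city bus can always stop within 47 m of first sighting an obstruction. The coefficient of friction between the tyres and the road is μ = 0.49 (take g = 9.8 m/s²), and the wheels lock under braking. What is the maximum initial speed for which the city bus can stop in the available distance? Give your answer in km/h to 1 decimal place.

Maximum speed ≈ 76.5 km/h

a = μg = 0.49 × 9.8 = 4.802 m/s².
v²/(2a) = d ⇒ v = √(2 × 4.802 × 47) = √451.39 = 21.2459 m/s.
21.2459 m/s × 3.6 = 76.485 km/h.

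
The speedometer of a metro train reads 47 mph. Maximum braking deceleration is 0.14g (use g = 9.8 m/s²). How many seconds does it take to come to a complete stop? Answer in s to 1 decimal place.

Braking time ≈ 15.3 s

47 mph × 0.44704 = 21.0109 m/s.
a = 0.14 × 9.8 = 1.372 m/s².
Braking time = v/a = 21.0109 / 1.372 = 15.314 s.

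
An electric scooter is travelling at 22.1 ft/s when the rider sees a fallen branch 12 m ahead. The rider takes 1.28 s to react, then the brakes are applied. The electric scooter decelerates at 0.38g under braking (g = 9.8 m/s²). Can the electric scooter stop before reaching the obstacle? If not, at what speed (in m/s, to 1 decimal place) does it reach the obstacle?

22.1 ft/s × 0.3048 = 6.7361 m/s.
a = 0.38 × 9.8 = 3.724 m/s².
Reaction distance = 6.7361 × 1.28 = 8.622 m.
Braking distance needed to stop: v²/(2a) = 45.375 / 7.448 = 6.092 m, so total needed = 8.622 + 6.092 = 14.714 m > 12 m — it cannot stop.
Distance remaining when braking begins: 12 − 8.622 = 3.378 m.
v² = v₀² − 2a·d = 45.375 − 2 × 3.724 × 3.378 = 20.216 m²/s².
v = √20.216 = 4.496 m/s.

No — it strikes the obstacle at 4.5 m/s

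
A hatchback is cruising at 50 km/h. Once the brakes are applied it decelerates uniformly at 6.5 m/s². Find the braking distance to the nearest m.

50 km/h ÷ 3.6 = 13.8889 m/s.
Braking distance = v²/(2a) = 13.8889² / (2 × 6.500) = 192.902 / 13.000 = 14.839 m.

Braking distance ≈ 15 m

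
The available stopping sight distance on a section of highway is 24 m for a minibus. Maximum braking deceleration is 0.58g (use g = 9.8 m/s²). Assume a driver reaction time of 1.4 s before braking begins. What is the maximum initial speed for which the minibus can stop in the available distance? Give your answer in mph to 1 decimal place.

a = 0.58 × 9.8 = 5.684 m/s².
Stopping distance: v·t_r + v²/(2a) = 24 with t_r = 1.4 s and a = 5.684 m/s².
So v² + 15.915 v − 272.83 = 0.
Positive root: v = −a·t_r + √((a·t_r)² + 2a·d) = −7.958 + √(63.330 + 272.83) = 10.3767 m/s.
10.3767 m/s ÷ 0.44704 = 23.212 mph.

Maximum speed ≈ 23.2 mph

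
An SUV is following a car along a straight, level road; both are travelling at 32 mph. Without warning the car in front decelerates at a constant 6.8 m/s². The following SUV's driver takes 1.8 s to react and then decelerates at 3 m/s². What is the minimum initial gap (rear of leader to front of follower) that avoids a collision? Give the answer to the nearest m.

32 mph × 0.44704 = 14.3053 m/s.
Leader travels v²/(2a_L) = 204.642 / 13.600 = 15.047 m before stopping.
Follower covers v·t_r = 14.3053 × 1.8 = 25.750 m while reacting, then v²/(2a_F) = 204.642 / 6.000 = 34.107 m while braking, for a total of 25.750 + 34.107 = 59.857 m.
Since a_F ≤ a_L and the follower starts braking later, the follower is never slower than the leader, so the closest approach is when both have stopped.
Minimum gap = 59.857 − 15.047 = 44.810 m.

Minimum gap ≈ 45 m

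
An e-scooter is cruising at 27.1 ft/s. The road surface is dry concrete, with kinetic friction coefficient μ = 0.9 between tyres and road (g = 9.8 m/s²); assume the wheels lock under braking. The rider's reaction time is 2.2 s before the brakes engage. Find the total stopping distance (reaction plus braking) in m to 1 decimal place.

Total stopping distance ≈ 22.0 m

27.1 ft/s × 0.3048 = 8.2601 m/s.
a = μg = 0.9 × 9.8 = 8.820 m/s².
Reaction distance = v·t_r = 8.2601 × 2.2 = 18.172 m.
Braking distance = v²/(2a) = 8.2601² / (2 × 8.820) = 68.229 / 17.640 = 3.868 m.
Total = 18.172 + 3.868 = 22.040 m.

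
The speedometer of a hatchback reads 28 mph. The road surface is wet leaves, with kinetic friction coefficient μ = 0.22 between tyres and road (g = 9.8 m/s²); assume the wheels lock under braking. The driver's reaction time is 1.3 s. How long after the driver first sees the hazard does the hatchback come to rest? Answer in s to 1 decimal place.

28 mph × 0.44704 = 12.5171 m/s.
a = μg = 0.22 × 9.8 = 2.156 m/s².
Braking time = v/a = 12.5171 / 2.156 = 5.806 s.
Total = 1.3 + 5.806 = 7.106 s.

Total time ≈ 7.1 s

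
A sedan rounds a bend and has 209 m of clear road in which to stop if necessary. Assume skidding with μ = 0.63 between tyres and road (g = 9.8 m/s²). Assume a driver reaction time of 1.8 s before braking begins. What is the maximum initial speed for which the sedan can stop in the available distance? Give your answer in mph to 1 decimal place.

Maximum speed ≈ 91.5 mph

a = μg = 0.63 × 9.8 = 6.174 m/s².
Stopping distance: v·t_r + v²/(2a) = 209 with t_r = 1.8 s and a = 6.174 m/s².
So v² + 22.226 v − 2580.73 = 0.
Positive root: v = −a·t_r + √((a·t_r)² + 2a·d) = −11.113 + √(123.499 + 2580.73) = 40.8892 m/s.
40.8892 m/s ÷ 0.44704 = 91.467 mph.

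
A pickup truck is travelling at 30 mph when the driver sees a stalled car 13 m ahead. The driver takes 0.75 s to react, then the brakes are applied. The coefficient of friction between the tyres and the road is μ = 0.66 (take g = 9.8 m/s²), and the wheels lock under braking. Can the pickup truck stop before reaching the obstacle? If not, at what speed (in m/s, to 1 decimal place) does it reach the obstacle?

30 mph × 0.44704 = 13.4112 m/s.
a = μg = 0.66 × 9.8 = 6.468 m/s².
Reaction distance = 13.4112 × 0.75 = 10.058 m.
Braking distance needed to stop: v²/(2a) = 179.860 / 12.936 = 13.904 m, so total needed = 10.058 + 13.904 = 23.962 m > 13 m — it cannot stop.
Distance remaining when braking begins: 13 − 10.058 = 2.942 m.
v² = v₀² − 2a·d = 179.860 − 2 × 6.468 × 2.942 = 141.802 m²/s².
v = √141.802 = 11.908 m/s.

No — it strikes the obstacle at 11.9 m/s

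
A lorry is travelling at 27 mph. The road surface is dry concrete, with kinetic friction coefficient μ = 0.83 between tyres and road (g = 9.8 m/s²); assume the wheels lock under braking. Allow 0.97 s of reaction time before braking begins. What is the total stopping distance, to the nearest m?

27 mph × 0.44704 = 12.0701 m/s.
a = μg = 0.83 × 9.8 = 8.134 m/s².
Reaction distance = v·t_r = 12.0701 × 0.97 = 11.708 m.
Braking distance = v²/(2a) = 12.0701² / (2 × 8.134) = 145.687 / 16.268 = 8.955 m.
Total = 11.708 + 8.955 = 20.663 m.

Total stopping distance ≈ 21 m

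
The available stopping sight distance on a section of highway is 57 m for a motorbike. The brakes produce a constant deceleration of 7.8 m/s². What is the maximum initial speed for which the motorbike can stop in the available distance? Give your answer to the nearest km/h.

Maximum speed ≈ 107 km/h

v²/(2a) = d ⇒ v = √(2 × 7.800 × 57) = √889.20 = 29.8195 m/s.
29.8195 m/s × 3.6 = 107.350 km/h.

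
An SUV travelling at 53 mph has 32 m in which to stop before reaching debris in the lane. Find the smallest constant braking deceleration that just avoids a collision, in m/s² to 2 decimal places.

Required deceleration ≈ 8.77 m/s²

53 mph × 0.44704 = 23.6931 m/s.
v² = 2a·d ⇒ a = v²/(2d) = 23.6931² / (2 × 32.000) = 561.363 / 64.000 = 8.7713 m/s².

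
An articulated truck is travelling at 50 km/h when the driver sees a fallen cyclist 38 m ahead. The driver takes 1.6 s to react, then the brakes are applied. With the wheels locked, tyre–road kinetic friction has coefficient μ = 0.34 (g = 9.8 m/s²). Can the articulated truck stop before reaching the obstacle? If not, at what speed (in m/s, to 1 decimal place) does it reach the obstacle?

No — it strikes the obstacle at 9.4 m/s

50 km/h ÷ 3.6 = 13.8889 m/s.
a = μg = 0.34 × 9.8 = 3.332 m/s².
Reaction distance = 13.8889 × 1.6 = 22.222 m.
Braking distance needed to stop: v²/(2a) = 192.902 / 6.664 = 28.947 m, so total needed = 22.222 + 28.947 = 51.169 m > 38 m — it cannot stop.
Distance remaining when braking begins: 38 − 22.222 = 15.778 m.
v² = v₀² − 2a·d = 192.902 − 2 × 3.332 × 15.778 = 87.757 m²/s².
v = √87.757 = 9.368 m/s.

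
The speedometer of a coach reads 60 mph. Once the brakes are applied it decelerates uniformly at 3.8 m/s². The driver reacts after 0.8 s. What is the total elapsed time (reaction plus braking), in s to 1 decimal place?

Total time ≈ 7.9 s

60 mph × 0.44704 = 26.8224 m/s.
Braking time = v/a = 26.8224 / 3.800 = 7.059 s.
Total = 0.8 + 7.059 = 7.859 s.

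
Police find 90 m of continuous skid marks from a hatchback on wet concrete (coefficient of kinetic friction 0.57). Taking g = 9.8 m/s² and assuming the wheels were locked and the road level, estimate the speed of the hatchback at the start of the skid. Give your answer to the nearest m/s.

Deceleration a = μg = 0.57 × 9.8 = 5.586 m/s².
v = √(2a·d) = √(2 × 5.586 × 90) = √1005.480 = 31.7093 m/s.

Initial speed ≈ 32 m/s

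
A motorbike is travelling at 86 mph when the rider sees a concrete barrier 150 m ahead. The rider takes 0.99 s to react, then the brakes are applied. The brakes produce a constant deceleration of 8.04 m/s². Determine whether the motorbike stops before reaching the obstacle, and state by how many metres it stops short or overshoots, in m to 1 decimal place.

86 mph × 0.44704 = 38.4454 m/s.
Reaction distance = 38.4454 × 0.99 = 38.061 m.
Braking distance = v²/(2a) = 1478.049 / 16.080 = 91.918 m.
Total stopping distance = 38.061 + 91.918 = 129.979 m, vs 150 m available — it stops with 150 − 129.979 = 20.021 m to spare.

Yes — it stops 20.0 m short of the obstacle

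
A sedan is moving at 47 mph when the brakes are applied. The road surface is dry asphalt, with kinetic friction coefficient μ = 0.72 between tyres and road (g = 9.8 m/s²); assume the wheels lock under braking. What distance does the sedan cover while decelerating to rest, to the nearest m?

Braking distance ≈ 31 m

47 mph × 0.44704 = 21.0109 m/s.
a = μg = 0.72 × 9.8 = 7.056 m/s².
Braking distance = v²/(2a) = 21.0109² / (2 × 7.056) = 441.458 / 14.112 = 31.282 m.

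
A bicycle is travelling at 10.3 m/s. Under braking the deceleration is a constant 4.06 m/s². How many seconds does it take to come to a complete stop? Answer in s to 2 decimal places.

Braking time ≈ 2.54 s

Braking time = v/a = 10.3000 / 4.060 = 2.537 s.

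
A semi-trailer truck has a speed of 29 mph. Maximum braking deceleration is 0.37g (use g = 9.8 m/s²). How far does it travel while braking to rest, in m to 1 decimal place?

Braking distance ≈ 23.2 m

29 mph × 0.44704 = 12.9642 m/s.
a = 0.37 × 9.8 = 3.626 m/s².
Braking distance = v²/(2a) = 12.9642² / (2 × 3.626) = 168.070 / 7.252 = 23.176 m.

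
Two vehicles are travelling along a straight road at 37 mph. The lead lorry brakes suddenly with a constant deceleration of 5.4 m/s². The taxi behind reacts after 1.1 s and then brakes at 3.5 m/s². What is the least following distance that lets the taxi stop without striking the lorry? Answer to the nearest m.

37 mph × 0.44704 = 16.5405 m/s.
Leader travels v²/(2a_L) = 273.588 / 10.800 = 25.332 m before stopping.
Follower covers v·t_r = 16.5405 × 1.1 = 18.195 m while reacting, then v²/(2a_F) = 273.588 / 7.000 = 39.084 m while braking, for a total of 18.195 + 39.084 = 57.279 m.
Since a_F ≤ a_L and the follower starts braking later, the follower is never slower than the leader, so the closest approach is when both have stopped.
Minimum gap = 57.279 − 25.332 = 31.947 m.

Minimum gap ≈ 32 m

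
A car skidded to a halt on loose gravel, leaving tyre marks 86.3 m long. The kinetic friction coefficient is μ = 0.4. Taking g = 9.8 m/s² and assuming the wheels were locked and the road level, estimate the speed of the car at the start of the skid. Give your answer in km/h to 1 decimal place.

Deceleration a = μg = 0.4 × 9.8 = 3.920 m/s².
v = √(2a·d) = √(2 × 3.920 × 86.3) = √676.592 = 26.0114 m/s.
= 26.0114 × 3.6 = 93.641 km/h.

Initial speed ≈ 93.6 km/h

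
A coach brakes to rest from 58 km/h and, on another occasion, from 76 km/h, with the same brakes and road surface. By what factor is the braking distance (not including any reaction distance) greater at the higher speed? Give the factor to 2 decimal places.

Braking distance d = v²/(2a), so with a fixed, d ∝ v².
Factor = (76/58)² = 1.3103² = 1.7169.

Factor ≈ 1.72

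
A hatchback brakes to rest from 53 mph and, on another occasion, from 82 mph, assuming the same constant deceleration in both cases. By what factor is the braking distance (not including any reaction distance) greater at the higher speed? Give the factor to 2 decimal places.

Braking distance d = v²/(2a), so with a fixed, d ∝ v².
Factor = (82/53)² = 1.5472² = 2.3938.

Factor ≈ 2.39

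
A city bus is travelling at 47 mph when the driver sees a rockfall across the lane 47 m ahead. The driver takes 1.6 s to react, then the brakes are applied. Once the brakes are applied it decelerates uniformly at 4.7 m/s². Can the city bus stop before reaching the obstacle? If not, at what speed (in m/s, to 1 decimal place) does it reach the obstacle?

47 mph × 0.44704 = 21.0109 m/s.
Reaction distance = 21.0109 × 1.6 = 33.617 m.
Braking distance needed to stop: v²/(2a) = 441.458 / 9.400 = 46.964 m, so total needed = 33.617 + 46.964 = 80.581 m > 47 m — it cannot stop.
Distance remaining when braking begins: 47 − 33.617 = 13.383 m.
v² = v₀² − 2a·d = 441.458 − 2 × 4.700 × 13.383 = 315.658 m²/s².
v = √315.658 = 17.767 m/s.

No — it strikes the obstacle at 17.8 m/s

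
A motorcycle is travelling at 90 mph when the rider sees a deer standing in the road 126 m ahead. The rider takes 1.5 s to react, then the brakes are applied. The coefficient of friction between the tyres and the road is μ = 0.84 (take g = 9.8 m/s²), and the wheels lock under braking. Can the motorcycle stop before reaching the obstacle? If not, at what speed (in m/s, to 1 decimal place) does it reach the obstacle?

90 mph × 0.44704 = 40.2336 m/s.
a = μg = 0.84 × 9.8 = 8.232 m/s².
Reaction distance = 40.2336 × 1.5 = 60.350 m.
Braking distance needed to stop: v²/(2a) = 1618.743 / 16.464 = 98.320 m, so total needed = 60.350 + 98.320 = 158.670 m > 126 m — it cannot stop.
Distance remaining when braking begins: 126 − 60.350 = 65.650 m.
v² = v₀² − 2a·d = 1618.743 − 2 × 8.232 × 65.650 = 537.881 m²/s².
v = √537.881 = 23.192 m/s.

No — it strikes the obstacle at 23.2 m/s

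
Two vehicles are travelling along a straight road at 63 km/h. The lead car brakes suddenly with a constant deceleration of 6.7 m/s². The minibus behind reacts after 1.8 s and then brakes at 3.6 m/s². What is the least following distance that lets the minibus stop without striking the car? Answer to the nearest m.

63 km/h ÷ 3.6 = 17.5000 m/s.
Leader travels v²/(2a_L) = 306.250 / 13.400 = 22.854 m before stopping.
Follower covers v·t_r = 17.5000 × 1.8 = 31.500 m while reacting, then v²/(2a_F) = 306.250 / 7.200 = 42.535 m while braking, for a total of 31.500 + 42.535 = 74.035 m.
Since a_F ≤ a_L and the follower starts braking later, the follower is never slower than the leader, so the closest approach is when both have stopped.
Minimum gap = 74.035 − 22.854 = 51.181 m.

Minimum gap ≈ 51 m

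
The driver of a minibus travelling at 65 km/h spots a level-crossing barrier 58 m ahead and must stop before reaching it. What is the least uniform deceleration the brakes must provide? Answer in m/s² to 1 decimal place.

Required deceleration ≈ 2.8 m/s²

65 km/h ÷ 3.6 = 18.0556 m/s.
v² = 2a·d ⇒ a = v²/(2d) = 18.0556² / (2 × 58.000) = 326.005 / 116.000 = 2.8104 m/s².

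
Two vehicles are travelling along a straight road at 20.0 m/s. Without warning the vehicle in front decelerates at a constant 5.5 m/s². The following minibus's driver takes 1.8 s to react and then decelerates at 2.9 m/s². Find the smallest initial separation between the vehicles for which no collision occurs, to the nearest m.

Leader travels v²/(2a_L) = 400.000 / 11.000 = 36.364 m before stopping.
Follower covers v·t_r = 20.0000 × 1.8 = 36.000 m while reacting, then v²/(2a_F) = 400.000 / 5.800 = 68.966 m while braking, for a total of 36.000 + 68.966 = 104.966 m.
Since a_F ≤ a_L and the follower starts braking later, the follower is never slower than the leader, so the closest approach is when both have stopped.
Minimum gap = 104.966 − 36.364 = 68.602 m.

Minimum gap ≈ 69 m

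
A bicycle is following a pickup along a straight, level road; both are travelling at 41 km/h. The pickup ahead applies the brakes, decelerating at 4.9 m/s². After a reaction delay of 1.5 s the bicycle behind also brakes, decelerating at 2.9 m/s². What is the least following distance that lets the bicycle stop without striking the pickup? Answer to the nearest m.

41 km/h ÷ 3.6 = 11.3889 m/s.
Leader travels v²/(2a_L) = 129.707 / 9.800 = 13.235 m before stopping.
Follower covers v·t_r = 11.3889 × 1.5 = 17.083 m while reacting, then v²/(2a_F) = 129.707 / 5.800 = 22.363 m while braking, for a total of 17.083 + 22.363 = 39.446 m.
Since a_F ≤ a_L and the follower starts braking later, the follower is never slower than the leader, so the closest approach is when both have stopped.
Minimum gap = 39.446 − 13.235 = 26.211 m.

Minimum gap ≈ 26 m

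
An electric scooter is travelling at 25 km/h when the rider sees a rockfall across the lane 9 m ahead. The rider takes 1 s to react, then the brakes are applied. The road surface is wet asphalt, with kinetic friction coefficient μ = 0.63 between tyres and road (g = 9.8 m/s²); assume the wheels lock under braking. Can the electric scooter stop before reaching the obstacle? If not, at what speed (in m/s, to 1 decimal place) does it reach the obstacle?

25 km/h ÷ 3.6 = 6.9444 m/s.
a = μg = 0.63 × 9.8 = 6.174 m/s².
Reaction distance = 6.9444 × 1 = 6.944 m.
Braking distance needed to stop: v²/(2a) = 48.225 / 12.348 = 3.905 m, so total needed = 6.944 + 3.905 = 10.849 m > 9 m — it cannot stop.
Distance remaining when braking begins: 9 − 6.944 = 2.056 m.
v² = v₀² − 2a·d = 48.225 − 2 × 6.174 × 2.056 = 22.838 m²/s².
v = √22.838 = 4.779 m/s.

No — it strikes the obstacle at 4.8 m/s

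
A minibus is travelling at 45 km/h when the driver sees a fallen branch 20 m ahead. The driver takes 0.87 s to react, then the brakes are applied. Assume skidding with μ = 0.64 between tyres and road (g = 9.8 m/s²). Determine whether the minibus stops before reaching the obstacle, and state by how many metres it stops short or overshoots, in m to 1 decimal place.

45 km/h ÷ 3.6 = 12.5000 m/s.
a = μg = 0.64 × 9.8 = 6.272 m/s².
Reaction distance = 12.5000 × 0.87 = 10.875 m.
Braking distance = v²/(2a) = 156.250 / 12.544 = 12.456 m.
Total stopping distance = 10.875 + 12.456 = 23.331 m, vs 20 m available — it cannot stop in time and overshoots by 23.331 − 20 = 3.331 m.

No — it overshoots by 3.3 m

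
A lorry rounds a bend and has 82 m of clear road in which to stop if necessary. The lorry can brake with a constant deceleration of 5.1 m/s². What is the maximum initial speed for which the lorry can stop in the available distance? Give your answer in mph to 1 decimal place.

v²/(2a) = d ⇒ v = √(2 × 5.100 × 82) = √836.40 = 28.9206 m/s.
28.9206 m/s ÷ 0.44704 = 64.694 mph.

Maximum speed ≈ 64.7 mph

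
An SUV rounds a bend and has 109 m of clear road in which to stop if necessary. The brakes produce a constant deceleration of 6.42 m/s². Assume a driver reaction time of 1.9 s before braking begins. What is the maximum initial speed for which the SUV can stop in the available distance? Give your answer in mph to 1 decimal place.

Stopping distance: v·t_r + v²/(2a) = 109 with t_r = 1.9 s and a = 6.420 m/s².
So v² + 24.396 v − 1399.56 = 0.
Positive root: v = −a·t_r + √((a·t_r)² + 2a·d) = −12.198 + √(148.791 + 1399.56) = 27.1511 m/s.
27.1511 m/s ÷ 0.44704 = 60.735 mph.

Maximum speed ≈ 60.7 mph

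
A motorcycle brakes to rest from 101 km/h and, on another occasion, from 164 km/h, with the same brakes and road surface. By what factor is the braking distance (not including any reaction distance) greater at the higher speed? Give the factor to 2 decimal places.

Factor ≈ 2.64

Braking distance d = v²/(2a), so with a fixed, d ∝ v².
Factor = (164/101)² = 1.6238² = 2.6367.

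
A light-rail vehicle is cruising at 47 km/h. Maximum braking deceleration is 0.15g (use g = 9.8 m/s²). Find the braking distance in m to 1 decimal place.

Braking distance ≈ 58.0 m

47 km/h ÷ 3.6 = 13.0556 m/s.
a = 0.15 × 9.8 = 1.470 m/s².
Braking distance = v²/(2a) = 13.0556² / (2 × 1.470) = 170.449 / 2.940 = 57.976 m.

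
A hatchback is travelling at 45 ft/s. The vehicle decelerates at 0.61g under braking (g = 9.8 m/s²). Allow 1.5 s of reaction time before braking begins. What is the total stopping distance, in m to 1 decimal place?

Total stopping distance ≈ 36.3 m

45 ft/s × 0.3048 = 13.7160 m/s.
a = 0.61 × 9.8 = 5.978 m/s².
Reaction distance = v·t_r = 13.7160 × 1.5 = 20.574 m.
Braking distance = v²/(2a) = 13.7160² / (2 × 5.978) = 188.129 / 11.956 = 15.735 m.
Total = 20.574 + 15.735 = 36.309 m.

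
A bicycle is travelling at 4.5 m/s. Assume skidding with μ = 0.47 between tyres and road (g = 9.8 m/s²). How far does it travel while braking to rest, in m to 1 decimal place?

Braking distance ≈ 2.2 m

a = μg = 0.47 × 9.8 = 4.606 m/s².
Braking distance = v²/(2a) = 4.5000² / (2 × 4.606) = 20.250 / 9.212 = 2.198 m.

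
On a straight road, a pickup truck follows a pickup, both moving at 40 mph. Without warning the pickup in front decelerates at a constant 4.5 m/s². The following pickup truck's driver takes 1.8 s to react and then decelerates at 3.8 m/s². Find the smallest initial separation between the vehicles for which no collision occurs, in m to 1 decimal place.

40 mph × 0.44704 = 17.8816 m/s.
Leader travels v²/(2a_L) = 319.752 / 9.000 = 35.528 m before stopping.
Follower covers v·t_r = 17.8816 × 1.8 = 32.187 m while reacting, then v²/(2a_F) = 319.752 / 7.600 = 42.073 m while braking, for a total of 32.187 + 42.073 = 74.260 m.
Since a_F ≤ a_L and the follower starts braking later, the follower is never slower than the leader, so the closest approach is when both have stopped.
Minimum gap = 74.260 − 35.528 = 38.732 m.

Minimum gap ≈ 38.7 m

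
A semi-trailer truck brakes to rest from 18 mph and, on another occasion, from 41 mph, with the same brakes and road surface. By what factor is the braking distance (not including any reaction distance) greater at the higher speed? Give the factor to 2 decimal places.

Factor ≈ 5.19

Braking distance d = v²/(2a), so with a fixed, d ∝ v².
Factor = (41/18)² = 2.2778² = 5.1884.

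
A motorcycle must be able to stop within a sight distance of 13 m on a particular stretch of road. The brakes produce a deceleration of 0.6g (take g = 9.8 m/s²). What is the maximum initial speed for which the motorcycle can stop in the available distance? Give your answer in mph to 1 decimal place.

a = 0.6 × 9.8 = 5.880 m/s².
v²/(2a) = d ⇒ v = √(2 × 5.880 × 13) = √152.88 = 12.3645 m/s.
12.3645 m/s ÷ 0.44704 = 27.659 mph.

Maximum speed ≈ 27.7 mph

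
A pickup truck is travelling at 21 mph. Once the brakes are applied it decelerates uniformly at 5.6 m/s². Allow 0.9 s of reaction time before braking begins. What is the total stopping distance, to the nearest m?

Total stopping distance ≈ 16 m

21 mph × 0.44704 = 9.3878 m/s.
Reaction distance = v·t_r = 9.3878 × 0.9 = 8.449 m.
Braking distance = v²/(2a) = 9.3878² / (2 × 5.600) = 88.131 / 11.200 = 7.869 m.
Total = 8.449 + 7.869 = 16.318 m.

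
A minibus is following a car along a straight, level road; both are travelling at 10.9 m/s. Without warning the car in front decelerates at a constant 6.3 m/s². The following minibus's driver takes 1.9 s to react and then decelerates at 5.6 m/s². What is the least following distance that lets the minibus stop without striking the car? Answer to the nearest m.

Leader travels v²/(2a_L) = 118.810 / 12.600 = 9.429 m before stopping.
Follower covers v·t_r = 10.9000 × 1.9 = 20.710 m while reacting, then v²/(2a_F) = 118.810 / 11.200 = 10.608 m while braking, for a total of 20.710 + 10.608 = 31.318 m.
Since a_F ≤ a_L and the follower starts braking later, the follower is never slower than the leader, so the closest approach is when both have stopped.
Minimum gap = 31.318 − 9.429 = 21.889 m.

Minimum gap ≈ 22 m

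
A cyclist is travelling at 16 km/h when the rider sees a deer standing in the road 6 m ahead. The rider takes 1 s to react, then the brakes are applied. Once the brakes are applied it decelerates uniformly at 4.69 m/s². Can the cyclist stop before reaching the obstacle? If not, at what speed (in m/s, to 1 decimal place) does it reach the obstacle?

16 km/h ÷ 3.6 = 4.4444 m/s.
Reaction distance = 4.4444 × 1 = 4.444 m.
Braking distance needed to stop: v²/(2a) = 19.753 / 9.380 = 2.106 m, so total needed = 4.444 + 2.106 = 6.550 m > 6 m — it cannot stop.
Distance remaining when braking begins: 6 − 4.444 = 1.556 m.
v² = v₀² − 2a·d = 19.753 − 2 × 4.690 × 1.556 = 5.158 m²/s².
v = √5.158 = 2.271 m/s.

No — it strikes the obstacle at 2.3 m/s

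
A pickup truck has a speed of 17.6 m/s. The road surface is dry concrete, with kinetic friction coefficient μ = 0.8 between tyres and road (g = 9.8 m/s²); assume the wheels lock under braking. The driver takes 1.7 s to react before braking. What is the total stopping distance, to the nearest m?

a = μg = 0.8 × 9.8 = 7.840 m/s².
Reaction distance = v·t_r = 17.6000 × 1.7 = 29.920 m.
Braking distance = v²/(2a) = 17.6000² / (2 × 7.840) = 309.760 / 15.680 = 19.755 m.
Total = 29.920 + 19.755 = 49.675 m.

Total stopping distance ≈ 50 m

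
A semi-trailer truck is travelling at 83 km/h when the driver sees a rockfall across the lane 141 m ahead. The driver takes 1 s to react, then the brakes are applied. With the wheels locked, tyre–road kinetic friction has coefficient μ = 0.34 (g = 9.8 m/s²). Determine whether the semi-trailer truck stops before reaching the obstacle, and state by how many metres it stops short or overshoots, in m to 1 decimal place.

83 km/h ÷ 3.6 = 23.0556 m/s.
a = μg = 0.34 × 9.8 = 3.332 m/s².
Reaction distance = 23.0556 × 1 = 23.056 m.
Braking distance = v²/(2a) = 531.561 / 6.664 = 79.766 m.
Total stopping distance = 23.056 + 79.766 = 102.822 m, vs 141 m available — it stops with 141 − 102.822 = 38.178 m to spare.

Yes — it stops 38.2 m short of the obstacle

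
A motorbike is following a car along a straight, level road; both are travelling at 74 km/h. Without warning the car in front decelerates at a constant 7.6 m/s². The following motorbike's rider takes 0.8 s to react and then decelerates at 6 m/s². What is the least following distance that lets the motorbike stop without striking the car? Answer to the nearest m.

Minimum gap ≈ 24 m

74 km/h ÷ 3.6 = 20.5556 m/s.
Leader travels v²/(2a_L) = 422.533 / 15.200 = 27.798 m before stopping.
Follower covers v·t_r = 20.5556 × 0.8 = 16.444 m while reacting, then v²/(2a_F) = 422.533 / 12.000 = 35.211 m while braking, for a total of 16.444 + 35.211 = 51.655 m.
Since a_F ≤ a_L and the follower starts braking later, the follower is never slower than the leader, so the closest approach is when both have stopped.
Minimum gap = 51.655 − 27.798 = 23.857 m.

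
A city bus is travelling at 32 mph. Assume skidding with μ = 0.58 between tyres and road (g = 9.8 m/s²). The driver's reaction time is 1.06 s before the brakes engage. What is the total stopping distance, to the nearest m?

32 mph × 0.44704 = 14.3053 m/s.
a = μg = 0.58 × 9.8 = 5.684 m/s².
Reaction distance = v·t_r = 14.3053 × 1.06 = 15.164 m.
Braking distance = v²/(2a) = 14.3053² / (2 × 5.684) = 204.642 / 11.368 = 18.002 m.
Total = 15.164 + 18.002 = 33.166 m.

Total stopping distance ≈ 33 m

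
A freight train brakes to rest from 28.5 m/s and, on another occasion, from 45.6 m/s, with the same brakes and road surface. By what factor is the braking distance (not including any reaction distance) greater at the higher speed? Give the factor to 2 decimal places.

Braking distance d = v²/(2a), so with a fixed, d ∝ v².
Factor = (45.6/28.5)² = 1.6000² = 2.5600.

Factor ≈ 2.56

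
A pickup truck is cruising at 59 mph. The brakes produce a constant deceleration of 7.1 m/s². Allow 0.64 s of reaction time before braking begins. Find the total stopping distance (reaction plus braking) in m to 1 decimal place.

Total stopping distance ≈ 65.9 m

59 mph × 0.44704 = 26.3754 m/s.
Reaction distance = v·t_r = 26.3754 × 0.64 = 16.880 m.
Braking distance = v²/(2a) = 26.3754² / (2 × 7.100) = 695.662 / 14.200 = 48.990 m.
Total = 16.880 + 48.990 = 65.870 m.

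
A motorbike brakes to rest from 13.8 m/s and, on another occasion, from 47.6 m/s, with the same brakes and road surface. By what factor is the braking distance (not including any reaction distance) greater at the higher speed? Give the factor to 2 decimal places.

Factor ≈ 11.90

Braking distance d = v²/(2a), so with a fixed, d ∝ v².
Factor = (47.6/13.8)² = 3.4493² = 11.8977.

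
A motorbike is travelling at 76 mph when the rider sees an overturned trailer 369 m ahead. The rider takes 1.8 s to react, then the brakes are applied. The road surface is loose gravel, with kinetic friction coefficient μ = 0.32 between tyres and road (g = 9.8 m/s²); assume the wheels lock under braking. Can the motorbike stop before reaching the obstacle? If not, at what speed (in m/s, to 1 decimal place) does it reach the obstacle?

Yes — it stops about 123.8 m short of the obstacle, so it never reaches it

76 mph × 0.44704 = 33.9750 m/s.
a = μg = 0.32 × 9.8 = 3.136 m/s².
Reaction distance = 33.9750 × 1.8 = 61.155 m.
Braking distance = v²/(2a) = 1154.301 / 6.272 = 184.040 m.
Total stopping distance = 61.155 + 184.040 = 245.195 m, vs 369 m available — it stops with 369 − 245.195 = 123.805 m to spare.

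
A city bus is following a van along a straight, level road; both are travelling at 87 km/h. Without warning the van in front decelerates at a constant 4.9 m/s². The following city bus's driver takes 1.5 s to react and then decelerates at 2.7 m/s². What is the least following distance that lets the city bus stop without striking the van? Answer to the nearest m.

87 km/h ÷ 3.6 = 24.1667 m/s.
Leader travels v²/(2a_L) = 584.029 / 9.800 = 59.595 m before stopping.
Follower covers v·t_r = 24.1667 × 1.5 = 36.250 m while reacting, then v²/(2a_F) = 584.029 / 5.400 = 108.154 m while braking, for a total of 36.250 + 108.154 = 144.404 m.
Since a_F ≤ a_L and the follower starts braking later, the follower is never slower than the leader, so the closest approach is when both have stopped.
Minimum gap = 144.404 − 59.595 = 84.809 m.

Minimum gap ≈ 85 m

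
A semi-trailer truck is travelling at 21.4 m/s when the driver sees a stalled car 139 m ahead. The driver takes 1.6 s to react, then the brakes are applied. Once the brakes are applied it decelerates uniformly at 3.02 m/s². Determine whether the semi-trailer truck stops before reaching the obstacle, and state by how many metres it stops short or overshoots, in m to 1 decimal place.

Yes — it stops 28.9 m short of the obstacle

Reaction distance = 21.4000 × 1.6 = 34.240 m.
Braking distance = v²/(2a) = 457.960 / 6.040 = 75.821 m.
Total stopping distance = 34.240 + 75.821 = 110.061 m, vs 139 m available — it stops with 139 − 110.061 = 28.939 m to spare.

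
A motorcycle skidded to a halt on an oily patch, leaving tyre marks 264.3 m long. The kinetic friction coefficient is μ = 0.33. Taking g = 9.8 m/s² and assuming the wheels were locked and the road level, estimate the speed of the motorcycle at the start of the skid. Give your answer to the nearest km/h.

Initial speed ≈ 149 km/h

Deceleration a = μg = 0.33 × 9.8 = 3.234 m/s².
v = √(2a·d) = √(2 × 3.234 × 264.3) = √1709.492 = 41.3460 m/s.
= 41.3460 × 3.6 = 148.846 km/h.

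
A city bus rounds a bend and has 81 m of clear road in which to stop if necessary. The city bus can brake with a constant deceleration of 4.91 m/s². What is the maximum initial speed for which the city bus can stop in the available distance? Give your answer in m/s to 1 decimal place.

Maximum speed ≈ 28.2 m/s

v²/(2a) = d ⇒ v = √(2 × 4.910 × 81) = √795.42 = 28.2032 m/s.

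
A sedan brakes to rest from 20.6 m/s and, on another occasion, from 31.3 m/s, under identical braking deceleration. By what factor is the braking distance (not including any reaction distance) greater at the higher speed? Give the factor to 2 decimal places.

Braking distance d = v²/(2a), so with a fixed, d ∝ v².
Factor = (31.3/20.6)² = 1.5194² = 2.3086.

Factor ≈ 2.31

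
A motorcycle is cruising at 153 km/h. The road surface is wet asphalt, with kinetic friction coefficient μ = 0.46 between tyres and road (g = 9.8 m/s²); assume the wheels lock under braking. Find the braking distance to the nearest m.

153 km/h ÷ 3.6 = 42.5000 m/s.
a = μg = 0.46 × 9.8 = 4.508 m/s².
Braking distance = v²/(2a) = 42.5000² / (2 × 4.508) = 1806.250 / 9.016 = 200.338 m.

Braking distance ≈ 200 m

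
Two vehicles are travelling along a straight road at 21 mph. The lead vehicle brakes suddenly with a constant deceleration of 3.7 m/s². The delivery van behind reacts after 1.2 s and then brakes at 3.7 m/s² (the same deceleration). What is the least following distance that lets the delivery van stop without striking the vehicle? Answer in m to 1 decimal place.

Minimum gap ≈ 11.3 m

21 mph × 0.44704 = 9.3878 m/s.
Leader travels v²/(2a_L) = 88.131 / 7.400 = 11.910 m before stopping.
Follower covers v·t_r = 9.3878 × 1.2 = 11.265 m while reacting, then v²/(2a_F) = 88.131 / 7.400 = 11.910 m while braking, for a total of 11.265 + 11.910 = 23.175 m.
Since a_F ≤ a_L and the follower starts braking later, the follower is never slower than the leader, so the closest approach is when both have stopped.
Minimum gap = 23.175 − 11.910 = 11.265 m.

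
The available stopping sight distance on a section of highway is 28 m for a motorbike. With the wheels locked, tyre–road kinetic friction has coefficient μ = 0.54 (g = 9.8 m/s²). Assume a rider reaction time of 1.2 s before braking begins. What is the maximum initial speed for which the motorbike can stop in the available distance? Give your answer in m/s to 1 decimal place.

Maximum speed ≈ 12.0 m/s

a = μg = 0.54 × 9.8 = 5.292 m/s².
Stopping distance: v·t_r + v²/(2a) = 28 with t_r = 1.2 s and a = 5.292 m/s².
So v² + 12.701 v − 296.35 = 0.
Positive root: v = −a·t_r + √((a·t_r)² + 2a·d) = −6.350 + √(40.322 + 296.35) = 11.9986 m/s.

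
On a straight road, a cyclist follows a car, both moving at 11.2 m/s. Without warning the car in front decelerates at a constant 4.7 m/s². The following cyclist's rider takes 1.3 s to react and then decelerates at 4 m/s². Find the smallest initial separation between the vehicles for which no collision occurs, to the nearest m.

Leader travels v²/(2a_L) = 125.440 / 9.400 = 13.345 m before stopping.
Follower covers v·t_r = 11.2000 × 1.3 = 14.560 m while reacting, then v²/(2a_F) = 125.440 / 8.000 = 15.680 m while braking, for a total of 14.560 + 15.680 = 30.240 m.
Since a_F ≤ a_L and the follower starts braking later, the follower is never slower than the leader, so the closest approach is when both have stopped.
Minimum gap = 30.240 − 13.345 = 16.895 m.

Minimum gap ≈ 17 m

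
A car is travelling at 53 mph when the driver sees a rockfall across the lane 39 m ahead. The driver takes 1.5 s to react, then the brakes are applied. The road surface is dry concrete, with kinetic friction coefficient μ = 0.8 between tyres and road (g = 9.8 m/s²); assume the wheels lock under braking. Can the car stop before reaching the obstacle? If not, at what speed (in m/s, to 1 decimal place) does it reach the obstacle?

53 mph × 0.44704 = 23.6931 m/s.
a = μg = 0.8 × 9.8 = 7.840 m/s².
Reaction distance = 23.6931 × 1.5 = 35.540 m.
Braking distance needed to stop: v²/(2a) = 561.363 / 15.680 = 35.801 m, so total needed = 35.540 + 35.801 = 71.341 m > 39 m — it cannot stop.
Distance remaining when braking begins: 39 − 35.540 = 3.460 m.
v² = v₀² − 2a·d = 561.363 − 2 × 7.840 × 3.460 = 507.110 m²/s².
v = √507.110 = 22.519 m/s.

No — it strikes the obstacle at 22.5 m/s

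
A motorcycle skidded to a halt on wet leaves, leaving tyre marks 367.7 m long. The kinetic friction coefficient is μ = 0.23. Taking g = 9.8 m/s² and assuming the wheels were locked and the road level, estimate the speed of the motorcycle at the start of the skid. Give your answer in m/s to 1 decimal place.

Deceleration a = μg = 0.23 × 9.8 = 2.254 m/s².
v = √(2a·d) = √(2 × 2.254 × 367.7) = √1657.592 = 40.7135 m/s.

Initial speed ≈ 40.7 m/s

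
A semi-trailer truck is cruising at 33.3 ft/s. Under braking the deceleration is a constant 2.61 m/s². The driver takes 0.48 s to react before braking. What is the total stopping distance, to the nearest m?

33.3 ft/s × 0.3048 = 10.1498 m/s.
Reaction distance = v·t_r = 10.1498 × 0.48 = 4.872 m.
Braking distance = v²/(2a) = 10.1498² / (2 × 2.610) = 103.018 / 5.220 = 19.735 m.
Total = 4.872 + 19.735 = 24.607 m.

Total stopping distance ≈ 25 m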